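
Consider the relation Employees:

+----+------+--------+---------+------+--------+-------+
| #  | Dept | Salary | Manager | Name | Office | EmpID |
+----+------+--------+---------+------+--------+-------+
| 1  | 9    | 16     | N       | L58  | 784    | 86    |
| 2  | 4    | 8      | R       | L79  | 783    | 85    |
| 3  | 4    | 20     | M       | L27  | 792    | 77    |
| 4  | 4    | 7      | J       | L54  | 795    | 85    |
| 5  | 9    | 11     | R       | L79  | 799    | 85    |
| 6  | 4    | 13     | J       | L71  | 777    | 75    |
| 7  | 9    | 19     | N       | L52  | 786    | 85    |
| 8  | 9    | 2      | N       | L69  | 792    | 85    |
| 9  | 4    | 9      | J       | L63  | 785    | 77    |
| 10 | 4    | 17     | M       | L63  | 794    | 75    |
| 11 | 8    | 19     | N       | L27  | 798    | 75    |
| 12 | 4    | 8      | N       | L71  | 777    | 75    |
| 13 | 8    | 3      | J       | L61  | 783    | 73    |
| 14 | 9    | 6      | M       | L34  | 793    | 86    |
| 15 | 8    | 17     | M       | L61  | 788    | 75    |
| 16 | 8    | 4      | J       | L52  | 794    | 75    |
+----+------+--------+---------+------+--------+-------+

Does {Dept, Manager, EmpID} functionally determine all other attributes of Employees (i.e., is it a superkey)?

Rows 7 and 8 have the same {Dept, Manager, EmpID} value (Dept=9, Manager=N, EmpID=85) but are distinct tuples, so {Dept, Manager, EmpID} does not determine every attribute — not a superkey.

No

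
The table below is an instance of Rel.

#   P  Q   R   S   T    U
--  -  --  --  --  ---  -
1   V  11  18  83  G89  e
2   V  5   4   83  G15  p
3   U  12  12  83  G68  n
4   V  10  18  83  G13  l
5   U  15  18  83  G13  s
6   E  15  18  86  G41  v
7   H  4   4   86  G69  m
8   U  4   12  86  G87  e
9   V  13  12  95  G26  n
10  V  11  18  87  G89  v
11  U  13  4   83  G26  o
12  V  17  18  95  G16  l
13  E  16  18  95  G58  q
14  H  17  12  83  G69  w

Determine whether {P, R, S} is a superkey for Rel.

No

Rows 1 and 4 have the same {P, R, S} value (P=V, R=18, S=83) but are distinct tuples, so {P, R, S} does not determine every attribute — not a superkey.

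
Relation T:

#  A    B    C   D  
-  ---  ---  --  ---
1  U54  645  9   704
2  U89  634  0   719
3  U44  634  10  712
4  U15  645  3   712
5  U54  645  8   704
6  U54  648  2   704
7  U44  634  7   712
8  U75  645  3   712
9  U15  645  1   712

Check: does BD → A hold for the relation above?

(B=645, D=704): rows 1, 5 → A = U54, U54 ✓
(B=634, D=719): row 2 → A = U89 ✓
(B=634, D=712): rows 3, 7 → A = U44, U44 ✓
(B=645, D=712): rows 4, 8, 9 → A takes values {U15, U75} — violation
(B=648, D=704): row 6 → A = U54 ✓
Two rows agree on BD but differ on A, so BD → A does not hold.

No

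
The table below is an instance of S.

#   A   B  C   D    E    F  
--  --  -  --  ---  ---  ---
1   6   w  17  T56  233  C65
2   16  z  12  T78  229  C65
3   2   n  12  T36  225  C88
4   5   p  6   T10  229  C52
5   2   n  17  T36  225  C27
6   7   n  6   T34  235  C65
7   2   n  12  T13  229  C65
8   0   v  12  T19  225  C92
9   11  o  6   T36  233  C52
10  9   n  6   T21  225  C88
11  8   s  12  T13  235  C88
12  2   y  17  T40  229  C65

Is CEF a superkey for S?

No

Rows 2 and 7 have the same CEF value (C=12, E=229, F=C65) but are distinct tuples, so CEF does not determine every attribute — not a superkey.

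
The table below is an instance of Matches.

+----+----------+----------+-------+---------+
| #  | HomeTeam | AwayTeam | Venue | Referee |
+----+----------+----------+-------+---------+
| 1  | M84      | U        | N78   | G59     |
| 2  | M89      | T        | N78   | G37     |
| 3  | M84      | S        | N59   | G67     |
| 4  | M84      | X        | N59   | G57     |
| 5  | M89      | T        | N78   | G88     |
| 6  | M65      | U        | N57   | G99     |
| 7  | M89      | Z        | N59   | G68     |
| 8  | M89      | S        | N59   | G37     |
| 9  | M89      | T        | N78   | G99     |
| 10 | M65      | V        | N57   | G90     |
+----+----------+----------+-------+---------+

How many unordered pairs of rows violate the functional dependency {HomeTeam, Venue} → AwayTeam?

3

(HomeTeam=M89, Venue=N78): all 3 rows agree on AwayTeam — 0 pairs.
(HomeTeam=M84, Venue=N59): violating pairs (3,4) — 1 pair.
(HomeTeam=M65, Venue=N57): violating pairs (6,10) — 1 pair.
(HomeTeam=M89, Venue=N59): violating pairs (7,8) — 1 pair.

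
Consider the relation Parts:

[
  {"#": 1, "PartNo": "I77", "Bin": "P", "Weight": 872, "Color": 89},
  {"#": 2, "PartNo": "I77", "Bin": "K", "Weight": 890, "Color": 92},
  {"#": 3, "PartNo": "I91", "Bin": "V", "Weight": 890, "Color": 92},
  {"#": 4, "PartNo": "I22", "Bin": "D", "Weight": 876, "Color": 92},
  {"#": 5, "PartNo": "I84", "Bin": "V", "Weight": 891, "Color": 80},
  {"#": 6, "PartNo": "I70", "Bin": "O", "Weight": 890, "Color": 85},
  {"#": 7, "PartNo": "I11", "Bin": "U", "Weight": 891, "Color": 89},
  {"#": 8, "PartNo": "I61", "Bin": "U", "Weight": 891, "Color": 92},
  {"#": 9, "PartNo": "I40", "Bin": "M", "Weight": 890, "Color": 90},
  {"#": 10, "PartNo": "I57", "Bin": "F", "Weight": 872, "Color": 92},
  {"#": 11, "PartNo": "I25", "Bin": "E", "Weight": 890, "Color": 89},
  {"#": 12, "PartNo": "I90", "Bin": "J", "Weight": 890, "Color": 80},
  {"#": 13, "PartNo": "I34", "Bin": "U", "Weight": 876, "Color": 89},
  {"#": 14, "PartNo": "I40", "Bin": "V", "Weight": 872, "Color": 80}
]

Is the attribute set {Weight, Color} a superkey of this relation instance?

No

Rows 2 and 3 have the same {Weight, Color} value (Weight=890, Color=92) but are distinct tuples, so {Weight, Color} does not determine every attribute — not a superkey.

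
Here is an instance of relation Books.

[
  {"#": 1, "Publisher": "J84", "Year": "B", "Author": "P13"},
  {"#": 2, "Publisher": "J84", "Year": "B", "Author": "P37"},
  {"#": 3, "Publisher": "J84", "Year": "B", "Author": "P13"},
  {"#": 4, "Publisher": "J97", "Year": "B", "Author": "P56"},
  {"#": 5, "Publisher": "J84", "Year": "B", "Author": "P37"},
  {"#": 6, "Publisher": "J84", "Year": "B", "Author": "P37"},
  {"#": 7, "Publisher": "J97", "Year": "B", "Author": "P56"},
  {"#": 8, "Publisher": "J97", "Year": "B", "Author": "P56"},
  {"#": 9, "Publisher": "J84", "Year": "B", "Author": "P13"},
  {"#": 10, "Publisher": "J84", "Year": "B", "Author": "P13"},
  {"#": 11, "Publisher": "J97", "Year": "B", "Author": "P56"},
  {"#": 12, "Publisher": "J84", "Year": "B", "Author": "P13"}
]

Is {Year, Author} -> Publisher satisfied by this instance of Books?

(Year=B, Author=P13): rows 1, 3, 9, 10, 12 → Publisher = J84, J84, J84, J84, J84 ✓
(Year=B, Author=P37): rows 2, 5, 6 → Publisher = J84, J84, J84 ✓
(Year=B, Author=P56): rows 4, 7, 8, 11 → Publisher = J97, J97, J97, J97 ✓
Every {Year, Author} value is associated with a single Publisher value, so {Year, Author} -> Publisher holds.

Yes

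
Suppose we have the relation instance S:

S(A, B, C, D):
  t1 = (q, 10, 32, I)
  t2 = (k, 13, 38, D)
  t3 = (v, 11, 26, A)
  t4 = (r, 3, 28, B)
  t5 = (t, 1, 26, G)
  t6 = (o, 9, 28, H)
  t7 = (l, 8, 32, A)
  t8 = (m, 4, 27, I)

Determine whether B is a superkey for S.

All 8 rows have distinct B values, so B → (all attributes) holds and B is a superkey.

Yes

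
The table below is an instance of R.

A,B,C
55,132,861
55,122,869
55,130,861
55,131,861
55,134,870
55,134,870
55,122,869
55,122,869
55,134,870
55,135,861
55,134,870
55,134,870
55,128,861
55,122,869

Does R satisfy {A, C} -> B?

(A=55, C=861): 5 rows → B takes values {132, 130, 131, 135, 128} — violation
(A=55, C=869): 4 rows → B = 122, 122, 122, 122 ✓
(A=55, C=870): 5 rows → B = 134, 134, 134, 134, 134 ✓
Two rows agree on {A, C} but differ on B, so {A, C} -> B does not hold.

No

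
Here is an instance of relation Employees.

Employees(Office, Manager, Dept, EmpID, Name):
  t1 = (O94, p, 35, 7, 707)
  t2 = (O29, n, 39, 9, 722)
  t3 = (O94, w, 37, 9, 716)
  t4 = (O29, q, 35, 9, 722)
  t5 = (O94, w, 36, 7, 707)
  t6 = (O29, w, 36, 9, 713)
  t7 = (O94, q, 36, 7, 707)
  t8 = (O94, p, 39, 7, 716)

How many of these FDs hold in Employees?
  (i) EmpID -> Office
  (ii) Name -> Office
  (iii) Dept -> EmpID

1

(i) EmpID -> Office: EmpID=9: rows 2, 3, 4, 6 → Office takes values {O29, O94} — violation — fails.
(ii) Name -> Office: every LHS value maps to a single RHS value — holds.
(iii) Dept -> EmpID: Dept=35: rows 1, 4 → EmpID takes values {7, 9} — violation; Dept=39: rows 2, 8 → EmpID takes values {9, 7} — violation; Dept=36: rows 5, 6, 7 → EmpID takes values {7, 9} — violation — fails.
1 of the 3 dependencies holds.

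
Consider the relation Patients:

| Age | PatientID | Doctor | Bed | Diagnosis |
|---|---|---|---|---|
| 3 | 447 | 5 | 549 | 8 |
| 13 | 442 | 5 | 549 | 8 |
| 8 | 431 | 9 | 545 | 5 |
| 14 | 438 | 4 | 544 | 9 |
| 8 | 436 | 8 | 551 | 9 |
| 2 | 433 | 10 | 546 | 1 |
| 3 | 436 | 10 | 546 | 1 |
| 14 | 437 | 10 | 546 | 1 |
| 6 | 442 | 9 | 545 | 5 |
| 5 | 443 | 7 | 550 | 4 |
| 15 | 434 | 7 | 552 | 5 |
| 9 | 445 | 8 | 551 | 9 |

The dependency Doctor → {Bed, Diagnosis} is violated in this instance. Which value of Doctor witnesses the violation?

7

Doctor=5: 2 rows → {Bed,Diagnosis} = (549, 8), (549, 8) ✓
Doctor=9: 2 rows → {Bed,Diagnosis} = (545, 5), (545, 5) ✓
Doctor=4: 1 row → {Bed,Diagnosis} = (544, 9) ✓
Doctor=8: 2 rows → {Bed,Diagnosis} = (551, 9), (551, 9) ✓
Doctor=10: 3 rows → {Bed,Diagnosis} = (546, 1), (546, 1), (546, 1) ✓
Doctor=7: 2 rows → {Bed,Diagnosis} takes values {(550, 4), (552, 5)} — violation
The only Doctor value with inconsistent RHS is Doctor=7.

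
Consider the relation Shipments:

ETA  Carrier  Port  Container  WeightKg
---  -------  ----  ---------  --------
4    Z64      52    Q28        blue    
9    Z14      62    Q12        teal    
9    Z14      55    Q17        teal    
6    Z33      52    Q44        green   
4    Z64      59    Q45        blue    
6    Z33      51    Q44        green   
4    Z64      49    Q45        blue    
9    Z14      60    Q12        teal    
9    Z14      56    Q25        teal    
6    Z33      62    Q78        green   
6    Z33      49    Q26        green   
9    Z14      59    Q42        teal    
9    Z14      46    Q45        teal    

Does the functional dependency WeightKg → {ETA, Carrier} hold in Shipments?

WeightKg=blue: 3 rows → {ETA,Carrier} = (4, Z64), (4, Z64), (4, Z64) ✓
WeightKg=teal: 6 rows → {ETA,Carrier} = (9, Z14), (9, Z14), (9, Z14), (9, Z14), (9, Z14), (9, Z14) ✓
WeightKg=green: 4 rows → {ETA,Carrier} = (6, Z33), (6, Z33), (6, Z33), (6, Z33) ✓
Every WeightKg value is associated with a single {ETA, Carrier} value, so WeightKg → {ETA, Carrier} holds.

Yes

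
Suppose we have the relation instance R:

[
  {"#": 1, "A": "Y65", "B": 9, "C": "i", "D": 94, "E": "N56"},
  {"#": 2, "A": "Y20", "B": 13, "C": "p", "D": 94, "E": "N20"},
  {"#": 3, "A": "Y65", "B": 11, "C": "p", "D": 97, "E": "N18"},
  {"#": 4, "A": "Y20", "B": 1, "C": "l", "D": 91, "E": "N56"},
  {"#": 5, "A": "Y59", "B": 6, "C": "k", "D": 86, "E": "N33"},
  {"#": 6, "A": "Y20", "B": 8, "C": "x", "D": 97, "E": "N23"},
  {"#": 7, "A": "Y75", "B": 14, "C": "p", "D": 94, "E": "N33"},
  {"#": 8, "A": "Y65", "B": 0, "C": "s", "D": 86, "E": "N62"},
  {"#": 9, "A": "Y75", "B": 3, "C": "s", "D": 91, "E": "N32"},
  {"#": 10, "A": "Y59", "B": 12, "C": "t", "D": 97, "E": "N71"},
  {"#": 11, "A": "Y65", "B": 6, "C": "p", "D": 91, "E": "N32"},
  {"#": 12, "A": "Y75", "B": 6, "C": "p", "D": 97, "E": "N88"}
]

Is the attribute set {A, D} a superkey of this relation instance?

Yes

All 12 rows have distinct {A, D} values, so {A, D} → (all attributes) holds and {A, D} is a superkey.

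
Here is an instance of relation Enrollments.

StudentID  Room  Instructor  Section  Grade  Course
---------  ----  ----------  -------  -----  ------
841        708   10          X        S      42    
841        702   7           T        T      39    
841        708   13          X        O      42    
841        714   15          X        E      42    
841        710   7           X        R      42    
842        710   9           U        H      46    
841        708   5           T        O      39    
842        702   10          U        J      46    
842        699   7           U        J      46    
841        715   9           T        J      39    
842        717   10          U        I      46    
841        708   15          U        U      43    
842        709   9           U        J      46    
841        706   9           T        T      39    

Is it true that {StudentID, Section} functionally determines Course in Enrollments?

(StudentID=841, Section=X): 4 rows → Course = 42, 42, 42, 42 ✓
(StudentID=841, Section=T): 4 rows → Course = 39, 39, 39, 39 ✓
(StudentID=842, Section=U): 5 rows → Course = 46, 46, 46, 46, 46 ✓
(StudentID=841, Section=U): 1 row → Course = 43 ✓
Every {StudentID, Section} value is associated with a single Course value, so {StudentID, Section} → Course holds.

Yes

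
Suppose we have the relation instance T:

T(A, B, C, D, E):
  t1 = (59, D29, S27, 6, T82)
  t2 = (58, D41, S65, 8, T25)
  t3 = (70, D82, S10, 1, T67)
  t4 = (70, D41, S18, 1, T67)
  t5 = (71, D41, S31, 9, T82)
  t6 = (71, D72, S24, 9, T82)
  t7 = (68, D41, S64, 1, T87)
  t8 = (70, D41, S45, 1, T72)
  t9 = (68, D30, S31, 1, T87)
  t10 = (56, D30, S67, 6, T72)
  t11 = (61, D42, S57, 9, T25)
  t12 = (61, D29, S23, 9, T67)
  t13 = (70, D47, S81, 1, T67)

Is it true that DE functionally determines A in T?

(D=6, E=T82): row 1 → A = 59 ✓
(D=8, E=T25): row 2 → A = 58 ✓
(D=1, E=T67): rows 3, 4, 13 → A = 70, 70, 70 ✓
(D=9, E=T82): rows 5, 6 → A = 71, 71 ✓
(D=1, E=T87): rows 7, 9 → A = 68, 68 ✓
(D=1, E=T72): row 8 → A = 70 ✓
(D=6, E=T72): row 10 → A = 56 ✓
(D=9, E=T25): row 11 → A = 61 ✓
(D=9, E=T67): row 12 → A = 61 ✓
Every DE value is associated with a single A value, so DE → A holds.

Yes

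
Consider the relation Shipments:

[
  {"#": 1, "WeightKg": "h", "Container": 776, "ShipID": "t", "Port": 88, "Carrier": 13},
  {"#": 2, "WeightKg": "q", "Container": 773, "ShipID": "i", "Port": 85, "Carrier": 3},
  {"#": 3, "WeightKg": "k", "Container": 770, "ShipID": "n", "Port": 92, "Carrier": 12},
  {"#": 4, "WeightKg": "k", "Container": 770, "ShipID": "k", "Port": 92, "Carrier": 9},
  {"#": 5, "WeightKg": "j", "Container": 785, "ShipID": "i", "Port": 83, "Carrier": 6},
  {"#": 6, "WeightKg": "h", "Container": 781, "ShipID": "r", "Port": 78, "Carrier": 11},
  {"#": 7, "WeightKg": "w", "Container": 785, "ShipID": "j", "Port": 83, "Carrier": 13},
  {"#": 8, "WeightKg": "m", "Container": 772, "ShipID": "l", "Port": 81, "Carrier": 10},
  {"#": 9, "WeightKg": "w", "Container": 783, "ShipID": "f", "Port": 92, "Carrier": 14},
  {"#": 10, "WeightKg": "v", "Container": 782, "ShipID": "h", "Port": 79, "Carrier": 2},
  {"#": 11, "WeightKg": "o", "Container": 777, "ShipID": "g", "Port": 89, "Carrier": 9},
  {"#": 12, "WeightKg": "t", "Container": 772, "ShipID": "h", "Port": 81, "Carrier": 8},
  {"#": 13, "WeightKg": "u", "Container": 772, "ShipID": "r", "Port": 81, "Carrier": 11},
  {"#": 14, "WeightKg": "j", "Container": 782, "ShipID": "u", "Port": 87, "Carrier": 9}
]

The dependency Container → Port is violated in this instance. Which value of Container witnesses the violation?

782

Container=776: row 1 → Port = 88 ✓
Container=773: row 2 → Port = 85 ✓
Container=770: rows 3, 4 → Port = 92, 92 ✓
Container=785: rows 5, 7 → Port = 83, 83 ✓
Container=781: row 6 → Port = 78 ✓
Container=772: rows 8, 12, 13 → Port = 81, 81, 81 ✓
Container=783: row 9 → Port = 92 ✓
Container=782: rows 10, 14 → Port takes values {79, 87} — violation
Container=777: row 11 → Port = 89 ✓
The only Container value with inconsistent Port is Container=782.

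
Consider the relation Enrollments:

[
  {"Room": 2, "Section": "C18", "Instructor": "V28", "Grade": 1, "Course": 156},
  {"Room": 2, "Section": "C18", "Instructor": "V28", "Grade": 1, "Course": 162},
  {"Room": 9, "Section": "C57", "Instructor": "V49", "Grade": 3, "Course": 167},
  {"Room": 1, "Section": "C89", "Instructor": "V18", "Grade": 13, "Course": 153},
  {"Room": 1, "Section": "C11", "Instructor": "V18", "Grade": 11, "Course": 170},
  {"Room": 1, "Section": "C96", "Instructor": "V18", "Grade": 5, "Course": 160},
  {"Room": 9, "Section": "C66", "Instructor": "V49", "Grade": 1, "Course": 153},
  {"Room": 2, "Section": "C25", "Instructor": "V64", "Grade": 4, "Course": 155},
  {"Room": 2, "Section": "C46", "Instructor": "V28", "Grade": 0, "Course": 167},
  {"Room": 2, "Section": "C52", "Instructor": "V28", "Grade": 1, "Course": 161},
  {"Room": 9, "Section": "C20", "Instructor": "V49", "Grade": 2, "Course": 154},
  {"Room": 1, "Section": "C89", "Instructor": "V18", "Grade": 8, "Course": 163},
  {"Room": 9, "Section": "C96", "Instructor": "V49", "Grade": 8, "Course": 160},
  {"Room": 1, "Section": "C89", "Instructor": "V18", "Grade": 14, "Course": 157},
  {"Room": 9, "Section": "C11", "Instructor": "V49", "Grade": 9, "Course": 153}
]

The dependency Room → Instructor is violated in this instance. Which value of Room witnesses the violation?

2

Room=2: 5 rows → Instructor takes values {V28, V64} — violation
Room=9: 5 rows → Instructor = V49, V49, V49, V49, V49 ✓
Room=1: 5 rows → Instructor = V18, V18, V18, V18, V18 ✓
The only Room value with inconsistent Instructor is Room=2.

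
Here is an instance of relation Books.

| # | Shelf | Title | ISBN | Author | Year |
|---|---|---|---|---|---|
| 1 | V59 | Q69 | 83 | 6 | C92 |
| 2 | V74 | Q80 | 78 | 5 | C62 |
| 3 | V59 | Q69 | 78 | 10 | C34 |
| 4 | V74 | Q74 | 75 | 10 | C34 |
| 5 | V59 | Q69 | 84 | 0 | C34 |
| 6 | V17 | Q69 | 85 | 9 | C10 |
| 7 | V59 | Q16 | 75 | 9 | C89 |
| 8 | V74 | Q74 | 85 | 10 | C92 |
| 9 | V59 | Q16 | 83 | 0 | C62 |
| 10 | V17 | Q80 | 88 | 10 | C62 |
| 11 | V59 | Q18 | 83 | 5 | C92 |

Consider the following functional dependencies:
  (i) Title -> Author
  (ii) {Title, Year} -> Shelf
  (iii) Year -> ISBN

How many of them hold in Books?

0

(i) Title -> Author: Title=Q69: rows 1, 3, 5, 6 → Author takes values {6, 10, 0, 9} — violation; Title=Q80: rows 2, 10 → Author takes values {5, 10} — violation; Title=Q16: rows 7, 9 → Author takes values {9, 0} — violation — fails.
(ii) {Title, Year} -> Shelf: (Title=Q80, Year=C62): rows 2, 10 → Shelf takes values {V74, V17} — violation — fails.
(iii) Year -> ISBN: Year=C92: rows 1, 8, 11 → ISBN takes values {83, 85} — violation; Year=C62: rows 2, 9, 10 → ISBN takes values {78, 83, 88} — violation; Year=C34: rows 3, 4, 5 → ISBN takes values {78, 75, 84} — violation — fails.
None of the 3 dependencies hold.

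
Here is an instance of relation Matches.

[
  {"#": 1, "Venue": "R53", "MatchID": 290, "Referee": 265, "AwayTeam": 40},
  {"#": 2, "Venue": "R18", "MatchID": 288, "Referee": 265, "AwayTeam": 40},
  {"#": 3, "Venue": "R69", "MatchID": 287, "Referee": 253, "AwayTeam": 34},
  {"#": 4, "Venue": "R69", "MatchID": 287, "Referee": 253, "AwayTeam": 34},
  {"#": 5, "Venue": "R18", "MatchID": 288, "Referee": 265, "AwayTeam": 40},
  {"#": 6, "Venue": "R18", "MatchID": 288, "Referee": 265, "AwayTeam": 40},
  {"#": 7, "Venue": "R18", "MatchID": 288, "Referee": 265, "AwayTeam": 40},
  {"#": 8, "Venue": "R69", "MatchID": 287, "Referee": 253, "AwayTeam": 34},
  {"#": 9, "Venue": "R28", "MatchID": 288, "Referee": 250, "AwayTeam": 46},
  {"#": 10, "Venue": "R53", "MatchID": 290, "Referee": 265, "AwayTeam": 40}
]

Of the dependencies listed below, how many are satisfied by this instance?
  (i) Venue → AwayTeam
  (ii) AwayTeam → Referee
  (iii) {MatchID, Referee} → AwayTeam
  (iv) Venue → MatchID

4

(i) Venue → AwayTeam: every LHS value maps to a single RHS value — holds.
(ii) AwayTeam → Referee: every LHS value maps to a single RHS value — holds.
(iii) {MatchID, Referee} → AwayTeam: every LHS value maps to a single RHS value — holds.
(iv) Venue → MatchID: every LHS value maps to a single RHS value — holds.
4 of the 4 dependencies hold.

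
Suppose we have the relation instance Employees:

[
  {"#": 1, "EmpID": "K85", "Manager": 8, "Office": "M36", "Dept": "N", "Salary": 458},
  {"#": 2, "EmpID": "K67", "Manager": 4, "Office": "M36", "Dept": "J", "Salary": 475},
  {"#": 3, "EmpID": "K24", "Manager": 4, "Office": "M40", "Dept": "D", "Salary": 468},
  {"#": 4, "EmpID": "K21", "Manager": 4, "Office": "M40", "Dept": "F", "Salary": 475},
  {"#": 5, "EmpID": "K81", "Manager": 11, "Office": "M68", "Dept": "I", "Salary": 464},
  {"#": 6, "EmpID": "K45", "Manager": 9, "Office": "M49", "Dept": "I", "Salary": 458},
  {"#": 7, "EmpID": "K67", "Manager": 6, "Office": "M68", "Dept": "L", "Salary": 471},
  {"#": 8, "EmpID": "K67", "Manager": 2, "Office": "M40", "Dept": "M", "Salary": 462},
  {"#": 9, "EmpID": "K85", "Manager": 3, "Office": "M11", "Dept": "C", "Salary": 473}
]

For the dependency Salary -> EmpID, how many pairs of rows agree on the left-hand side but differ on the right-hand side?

Salary=458: violating pairs (1,6) — 1 pair.
Salary=475: violating pairs (2,4) — 1 pair.

2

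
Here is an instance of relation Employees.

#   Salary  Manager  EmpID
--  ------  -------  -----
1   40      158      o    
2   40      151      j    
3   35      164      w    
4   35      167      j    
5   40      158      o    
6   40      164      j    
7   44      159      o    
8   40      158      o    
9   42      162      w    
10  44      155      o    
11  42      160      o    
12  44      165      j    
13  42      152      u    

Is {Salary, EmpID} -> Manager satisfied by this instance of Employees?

(Salary=40, EmpID=o): rows 1, 5, 8 → Manager = 158, 158, 158 ✓
(Salary=40, EmpID=j): rows 2, 6 → Manager takes values {151, 164} — violation
(Salary=35, EmpID=w): row 3 → Manager = 164 ✓
(Salary=35, EmpID=j): row 4 → Manager = 167 ✓
(Salary=44, EmpID=o): rows 7, 10 → Manager takes values {159, 155} — violation
(Salary=42, EmpID=w): row 9 → Manager = 162 ✓
(Salary=42, EmpID=o): row 11 → Manager = 160 ✓
(Salary=44, EmpID=j): row 12 → Manager = 165 ✓
(Salary=42, EmpID=u): row 13 → Manager = 152 ✓
Two rows agree on {Salary, EmpID} but differ on Manager, so {Salary, EmpID} -> Manager does not hold.

No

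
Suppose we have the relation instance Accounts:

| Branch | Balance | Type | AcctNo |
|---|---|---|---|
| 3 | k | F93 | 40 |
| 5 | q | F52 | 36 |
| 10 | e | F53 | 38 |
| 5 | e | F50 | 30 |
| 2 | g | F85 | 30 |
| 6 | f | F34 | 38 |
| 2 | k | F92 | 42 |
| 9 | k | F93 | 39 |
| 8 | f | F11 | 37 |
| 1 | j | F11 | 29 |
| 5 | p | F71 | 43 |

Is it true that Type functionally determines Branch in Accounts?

No

Type=F93: 2 rows → Branch takes values {3, 9} — violation
Type=F52: 1 row → Branch = 5 ✓
Type=F53: 1 row → Branch = 10 ✓
Type=F50: 1 row → Branch = 5 ✓
Type=F85: 1 row → Branch = 2 ✓
Type=F34: 1 row → Branch = 6 ✓
Type=F92: 1 row → Branch = 2 ✓
Type=F11: 2 rows → Branch takes values {8, 1} — violation
Type=F71: 1 row → Branch = 5 ✓
Two rows agree on Type but differ on Branch, so Type → Branch does not hold.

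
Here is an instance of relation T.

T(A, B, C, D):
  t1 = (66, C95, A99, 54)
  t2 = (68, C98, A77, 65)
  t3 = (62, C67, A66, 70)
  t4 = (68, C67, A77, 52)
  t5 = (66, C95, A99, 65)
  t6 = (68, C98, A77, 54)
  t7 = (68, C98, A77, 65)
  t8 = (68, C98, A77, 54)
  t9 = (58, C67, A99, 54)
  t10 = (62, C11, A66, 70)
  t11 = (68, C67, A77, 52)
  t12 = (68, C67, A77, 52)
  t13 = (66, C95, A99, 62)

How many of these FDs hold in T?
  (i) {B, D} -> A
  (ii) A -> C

2

(i) {B, D} -> A: every LHS value maps to a single RHS value — holds.
(ii) A -> C: every LHS value maps to a single RHS value — holds.
2 of the 2 dependencies hold.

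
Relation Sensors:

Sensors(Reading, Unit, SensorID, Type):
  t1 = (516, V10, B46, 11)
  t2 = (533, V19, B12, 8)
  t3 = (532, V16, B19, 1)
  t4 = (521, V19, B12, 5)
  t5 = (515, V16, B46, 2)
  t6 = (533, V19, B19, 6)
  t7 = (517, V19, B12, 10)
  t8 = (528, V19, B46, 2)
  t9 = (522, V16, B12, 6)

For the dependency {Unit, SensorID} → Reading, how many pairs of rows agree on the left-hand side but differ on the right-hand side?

3

(Unit=V19, SensorID=B12): violating pairs (2,4), (2,7), (4,7) — 3 pairs.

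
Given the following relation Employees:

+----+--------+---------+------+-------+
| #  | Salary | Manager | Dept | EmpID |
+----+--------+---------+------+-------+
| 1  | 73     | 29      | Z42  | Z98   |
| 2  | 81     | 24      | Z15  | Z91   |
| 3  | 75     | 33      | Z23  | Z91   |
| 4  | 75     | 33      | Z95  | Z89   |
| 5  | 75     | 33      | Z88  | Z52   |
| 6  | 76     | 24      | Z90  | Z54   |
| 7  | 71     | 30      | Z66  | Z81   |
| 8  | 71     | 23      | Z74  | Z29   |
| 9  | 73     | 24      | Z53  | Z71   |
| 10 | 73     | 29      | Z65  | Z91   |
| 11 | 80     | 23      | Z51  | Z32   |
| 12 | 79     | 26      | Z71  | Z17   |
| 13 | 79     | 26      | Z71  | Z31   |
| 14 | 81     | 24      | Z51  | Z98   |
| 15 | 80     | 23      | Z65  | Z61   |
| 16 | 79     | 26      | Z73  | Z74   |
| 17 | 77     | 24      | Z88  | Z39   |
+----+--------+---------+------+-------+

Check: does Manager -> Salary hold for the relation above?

No

Manager=29: rows 1, 10 → Salary = 73, 73 ✓
Manager=24: rows 2, 6, 9, 14, 17 → Salary takes values {81, 76, 73, 77} — violation
Manager=33: rows 3, 4, 5 → Salary = 75, 75, 75 ✓
Manager=30: row 7 → Salary = 71 ✓
Manager=23: rows 8, 11, 15 → Salary takes values {71, 80} — violation
Manager=26: rows 12, 13, 16 → Salary = 79, 79, 79 ✓
Two rows agree on Manager but differ on Salary, so Manager -> Salary does not hold.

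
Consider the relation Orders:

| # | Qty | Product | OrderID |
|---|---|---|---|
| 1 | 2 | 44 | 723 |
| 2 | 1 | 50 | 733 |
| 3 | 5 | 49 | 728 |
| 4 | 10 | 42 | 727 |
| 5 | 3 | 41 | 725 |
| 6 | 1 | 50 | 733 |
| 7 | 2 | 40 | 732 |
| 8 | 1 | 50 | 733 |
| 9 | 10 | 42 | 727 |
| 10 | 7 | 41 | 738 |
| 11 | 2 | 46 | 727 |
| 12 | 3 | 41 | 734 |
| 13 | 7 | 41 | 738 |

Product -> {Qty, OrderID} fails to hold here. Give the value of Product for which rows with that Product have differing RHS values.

41

Product=44: row 1 → {Qty,OrderID} = (2, 723) ✓
Product=50: rows 2, 6, 8 → {Qty,OrderID} = (1, 733), (1, 733), (1, 733) ✓
Product=49: row 3 → {Qty,OrderID} = (5, 728) ✓
Product=42: rows 4, 9 → {Qty,OrderID} = (10, 727), (10, 727) ✓
Product=41: rows 5, 10, 12, 13 → {Qty,OrderID} takes values {(3, 725), (7, 738), (3, 734)} — violation
Product=40: row 7 → {Qty,OrderID} = (2, 732) ✓
Product=46: row 11 → {Qty,OrderID} = (2, 727) ✓
The only Product value with inconsistent RHS is Product=41.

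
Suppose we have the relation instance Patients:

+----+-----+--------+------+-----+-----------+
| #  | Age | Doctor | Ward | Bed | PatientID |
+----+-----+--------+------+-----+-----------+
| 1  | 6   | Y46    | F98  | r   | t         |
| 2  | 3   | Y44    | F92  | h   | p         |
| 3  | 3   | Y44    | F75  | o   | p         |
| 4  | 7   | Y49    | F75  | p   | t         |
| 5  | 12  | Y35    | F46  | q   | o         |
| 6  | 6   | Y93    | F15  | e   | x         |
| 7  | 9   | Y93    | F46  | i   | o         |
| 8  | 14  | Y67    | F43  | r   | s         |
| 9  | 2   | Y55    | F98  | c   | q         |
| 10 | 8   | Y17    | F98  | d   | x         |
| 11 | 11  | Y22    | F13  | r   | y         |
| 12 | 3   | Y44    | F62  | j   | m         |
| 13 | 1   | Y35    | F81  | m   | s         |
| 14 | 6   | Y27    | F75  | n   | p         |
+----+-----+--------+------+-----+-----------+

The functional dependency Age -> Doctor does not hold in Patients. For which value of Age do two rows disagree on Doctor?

Age=6: rows 1, 6, 14 → Doctor takes values {Y46, Y93, Y27} — violation
Age=3: rows 2, 3, 12 → Doctor = Y44, Y44, Y44 ✓
Age=7: row 4 → Doctor = Y49 ✓
Age=12: row 5 → Doctor = Y35 ✓
Age=9: row 7 → Doctor = Y93 ✓
Age=14: row 8 → Doctor = Y67 ✓
Age=2: row 9 → Doctor = Y55 ✓
Age=8: row 10 → Doctor = Y17 ✓
Age=11: row 11 → Doctor = Y22 ✓
Age=1: row 13 → Doctor = Y35 ✓
The only Age value with inconsistent Doctor is Age=6.

6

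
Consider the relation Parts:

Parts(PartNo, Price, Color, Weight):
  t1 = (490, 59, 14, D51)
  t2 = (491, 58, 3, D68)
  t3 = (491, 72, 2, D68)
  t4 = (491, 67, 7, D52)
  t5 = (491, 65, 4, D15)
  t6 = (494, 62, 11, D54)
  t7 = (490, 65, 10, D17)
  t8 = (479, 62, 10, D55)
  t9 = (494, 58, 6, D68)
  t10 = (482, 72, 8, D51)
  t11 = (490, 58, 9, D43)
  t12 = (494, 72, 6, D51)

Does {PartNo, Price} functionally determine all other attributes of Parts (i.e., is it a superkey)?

All 12 rows have distinct {PartNo, Price} values, so {PartNo, Price} → (all attributes) holds and {PartNo, Price} is a superkey.

Yes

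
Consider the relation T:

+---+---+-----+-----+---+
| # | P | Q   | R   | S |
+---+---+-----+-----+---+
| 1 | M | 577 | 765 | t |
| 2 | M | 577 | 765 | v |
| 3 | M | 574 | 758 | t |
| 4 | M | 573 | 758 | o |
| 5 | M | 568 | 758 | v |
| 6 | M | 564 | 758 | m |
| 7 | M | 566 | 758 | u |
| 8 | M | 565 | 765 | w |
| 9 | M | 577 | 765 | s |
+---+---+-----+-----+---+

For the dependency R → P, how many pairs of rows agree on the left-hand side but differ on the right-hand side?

R=765: all 4 rows agree on P — 0 pairs.
R=758: all 5 rows agree on P — 0 pairs.

0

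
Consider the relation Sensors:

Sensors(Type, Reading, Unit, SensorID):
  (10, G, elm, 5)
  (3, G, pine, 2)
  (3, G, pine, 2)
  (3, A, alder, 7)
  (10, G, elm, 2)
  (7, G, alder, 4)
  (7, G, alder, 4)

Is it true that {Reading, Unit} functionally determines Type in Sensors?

Yes

(Reading=G, Unit=elm): 2 rows → Type = 10, 10 ✓
(Reading=G, Unit=pine): 2 rows → Type = 3, 3 ✓
(Reading=A, Unit=alder): 1 row → Type = 3 ✓
(Reading=G, Unit=alder): 2 rows → Type = 7, 7 ✓
Every {Reading, Unit} value is associated with a single Type value, so {Reading, Unit} -> Type holds.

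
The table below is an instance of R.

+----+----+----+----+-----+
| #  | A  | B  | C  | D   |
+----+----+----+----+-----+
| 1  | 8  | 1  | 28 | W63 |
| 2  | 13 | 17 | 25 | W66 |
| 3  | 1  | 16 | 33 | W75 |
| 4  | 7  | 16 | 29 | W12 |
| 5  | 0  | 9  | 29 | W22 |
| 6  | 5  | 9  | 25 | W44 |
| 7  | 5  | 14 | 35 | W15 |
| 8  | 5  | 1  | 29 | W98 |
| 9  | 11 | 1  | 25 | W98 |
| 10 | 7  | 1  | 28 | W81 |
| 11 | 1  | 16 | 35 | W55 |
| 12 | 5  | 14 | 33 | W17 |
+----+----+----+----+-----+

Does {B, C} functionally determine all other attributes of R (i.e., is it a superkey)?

Rows 1 and 10 have the same {B, C} value (B=1, C=28) but are distinct tuples, so {B, C} does not determine every attribute — not a superkey.

No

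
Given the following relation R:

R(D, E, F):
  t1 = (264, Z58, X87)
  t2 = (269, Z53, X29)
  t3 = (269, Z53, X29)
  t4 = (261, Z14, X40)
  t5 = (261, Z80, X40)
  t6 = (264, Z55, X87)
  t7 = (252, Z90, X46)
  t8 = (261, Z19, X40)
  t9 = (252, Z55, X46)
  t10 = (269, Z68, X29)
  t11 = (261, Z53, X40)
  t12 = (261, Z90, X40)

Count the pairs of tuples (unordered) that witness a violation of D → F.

0

D=264: all 2 rows agree on F — 0 pairs.
D=269: all 3 rows agree on F — 0 pairs.
D=261: all 5 rows agree on F — 0 pairs.
D=252: all 2 rows agree on F — 0 pairs.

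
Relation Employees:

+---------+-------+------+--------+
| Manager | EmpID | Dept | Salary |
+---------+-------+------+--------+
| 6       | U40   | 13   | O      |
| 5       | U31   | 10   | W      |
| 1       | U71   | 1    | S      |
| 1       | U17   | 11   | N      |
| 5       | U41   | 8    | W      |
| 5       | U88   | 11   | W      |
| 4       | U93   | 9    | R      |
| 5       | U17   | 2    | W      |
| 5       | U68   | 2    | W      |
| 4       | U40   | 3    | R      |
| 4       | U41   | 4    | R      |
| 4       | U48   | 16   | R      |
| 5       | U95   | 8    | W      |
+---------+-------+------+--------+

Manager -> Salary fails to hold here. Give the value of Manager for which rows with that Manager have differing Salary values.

Manager=6: 1 row → Salary = O ✓
Manager=5: 6 rows → Salary = W, W, W, W, W, W ✓
Manager=1: 2 rows → Salary takes values {S, N} — violation
Manager=4: 4 rows → Salary = R, R, R, R ✓
The only Manager value with inconsistent Salary is Manager=1.

1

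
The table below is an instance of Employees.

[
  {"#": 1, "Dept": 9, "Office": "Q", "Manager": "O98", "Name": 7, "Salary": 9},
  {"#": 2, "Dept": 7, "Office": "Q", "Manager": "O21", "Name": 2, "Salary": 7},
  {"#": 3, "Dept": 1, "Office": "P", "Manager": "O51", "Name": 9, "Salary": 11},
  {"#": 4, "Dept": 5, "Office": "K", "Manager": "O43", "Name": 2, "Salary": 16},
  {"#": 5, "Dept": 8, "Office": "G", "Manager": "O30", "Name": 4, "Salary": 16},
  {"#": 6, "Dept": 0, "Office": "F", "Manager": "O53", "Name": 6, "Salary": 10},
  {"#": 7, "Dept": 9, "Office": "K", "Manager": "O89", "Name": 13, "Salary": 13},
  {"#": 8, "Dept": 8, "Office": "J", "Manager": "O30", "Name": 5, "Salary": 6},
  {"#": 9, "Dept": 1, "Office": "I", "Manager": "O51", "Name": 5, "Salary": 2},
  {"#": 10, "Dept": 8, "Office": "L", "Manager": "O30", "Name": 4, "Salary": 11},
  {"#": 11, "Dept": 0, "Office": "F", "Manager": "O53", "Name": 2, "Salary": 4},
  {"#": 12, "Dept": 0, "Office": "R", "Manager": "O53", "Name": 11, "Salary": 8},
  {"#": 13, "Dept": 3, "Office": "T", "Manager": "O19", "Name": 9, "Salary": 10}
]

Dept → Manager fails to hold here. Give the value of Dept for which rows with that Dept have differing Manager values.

Dept=9: rows 1, 7 → Manager takes values {O98, O89} — violation
Dept=7: row 2 → Manager = O21 ✓
Dept=1: rows 3, 9 → Manager = O51, O51 ✓
Dept=5: row 4 → Manager = O43 ✓
Dept=8: rows 5, 8, 10 → Manager = O30, O30, O30 ✓
Dept=0: rows 6, 11, 12 → Manager = O53, O53, O53 ✓
Dept=3: row 13 → Manager = O19 ✓
The only Dept value with inconsistent Manager is Dept=9.

9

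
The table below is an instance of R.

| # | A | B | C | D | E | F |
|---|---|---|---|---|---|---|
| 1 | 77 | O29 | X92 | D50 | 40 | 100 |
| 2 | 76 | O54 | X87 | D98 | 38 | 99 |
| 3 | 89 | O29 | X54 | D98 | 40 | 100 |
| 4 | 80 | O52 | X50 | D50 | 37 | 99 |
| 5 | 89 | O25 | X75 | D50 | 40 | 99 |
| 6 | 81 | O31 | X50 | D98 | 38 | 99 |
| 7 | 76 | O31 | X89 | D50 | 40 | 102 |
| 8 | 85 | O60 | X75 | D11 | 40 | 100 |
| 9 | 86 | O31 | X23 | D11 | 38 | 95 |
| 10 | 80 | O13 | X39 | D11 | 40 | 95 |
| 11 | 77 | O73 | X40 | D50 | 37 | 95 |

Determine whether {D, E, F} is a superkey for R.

Rows 2 and 6 have the same {D, E, F} value (D=D98, E=38, F=99) but are distinct tuples, so {D, E, F} does not determine every attribute — not a superkey.

No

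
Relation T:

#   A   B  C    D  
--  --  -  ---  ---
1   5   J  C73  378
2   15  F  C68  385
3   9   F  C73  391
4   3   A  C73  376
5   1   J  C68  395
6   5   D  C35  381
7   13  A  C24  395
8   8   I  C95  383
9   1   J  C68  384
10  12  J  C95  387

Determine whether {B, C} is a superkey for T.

No

Rows 5 and 9 have the same {B, C} value (B=J, C=C68) but are distinct tuples, so {B, C} does not determine every attribute — not a superkey.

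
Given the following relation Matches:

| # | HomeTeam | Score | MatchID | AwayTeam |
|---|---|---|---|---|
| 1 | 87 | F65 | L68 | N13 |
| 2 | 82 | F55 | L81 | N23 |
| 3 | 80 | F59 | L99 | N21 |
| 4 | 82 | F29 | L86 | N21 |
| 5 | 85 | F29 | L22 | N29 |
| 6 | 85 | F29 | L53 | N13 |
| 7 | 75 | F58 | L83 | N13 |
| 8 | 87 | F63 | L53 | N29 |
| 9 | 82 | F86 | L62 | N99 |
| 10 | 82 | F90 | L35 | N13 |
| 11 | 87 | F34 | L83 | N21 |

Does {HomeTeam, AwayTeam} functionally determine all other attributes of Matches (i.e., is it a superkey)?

Yes

All 11 rows have distinct {HomeTeam, AwayTeam} values, so {HomeTeam, AwayTeam} → (all attributes) holds and {HomeTeam, AwayTeam} is a superkey.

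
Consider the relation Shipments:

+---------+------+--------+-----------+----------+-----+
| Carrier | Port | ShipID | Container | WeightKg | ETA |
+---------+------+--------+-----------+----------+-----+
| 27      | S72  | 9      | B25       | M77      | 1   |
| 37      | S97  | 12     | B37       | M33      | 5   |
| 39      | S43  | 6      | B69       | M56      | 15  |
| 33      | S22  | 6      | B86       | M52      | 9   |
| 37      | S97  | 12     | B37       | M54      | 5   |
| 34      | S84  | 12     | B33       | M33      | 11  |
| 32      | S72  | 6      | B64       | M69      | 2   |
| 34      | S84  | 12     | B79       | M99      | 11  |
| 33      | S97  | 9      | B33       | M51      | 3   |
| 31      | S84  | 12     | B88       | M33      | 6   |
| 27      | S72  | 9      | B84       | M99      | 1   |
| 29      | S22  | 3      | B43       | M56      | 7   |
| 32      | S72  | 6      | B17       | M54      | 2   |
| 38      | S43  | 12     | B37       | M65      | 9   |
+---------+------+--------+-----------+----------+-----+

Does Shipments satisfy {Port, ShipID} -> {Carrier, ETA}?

(Port=S72, ShipID=9): 2 rows → {Carrier,ETA} = (27, 1), (27, 1) ✓
(Port=S97, ShipID=12): 2 rows → {Carrier,ETA} = (37, 5), (37, 5) ✓
(Port=S43, ShipID=6): 1 row → {Carrier,ETA} = (39, 15) ✓
(Port=S22, ShipID=6): 1 row → {Carrier,ETA} = (33, 9) ✓
(Port=S84, ShipID=12): 3 rows → {Carrier,ETA} takes values {(34, 11), (31, 6)} — violation
(Port=S72, ShipID=6): 2 rows → {Carrier,ETA} = (32, 2), (32, 2) ✓
(Port=S97, ShipID=9): 1 row → {Carrier,ETA} = (33, 3) ✓
(Port=S22, ShipID=3): 1 row → {Carrier,ETA} = (29, 7) ✓
(Port=S43, ShipID=12): 1 row → {Carrier,ETA} = (38, 9) ✓
Two rows agree on {Port, ShipID} but differ on {Carrier, ETA}, so {Port, ShipID} -> {Carrier, ETA} does not hold.

No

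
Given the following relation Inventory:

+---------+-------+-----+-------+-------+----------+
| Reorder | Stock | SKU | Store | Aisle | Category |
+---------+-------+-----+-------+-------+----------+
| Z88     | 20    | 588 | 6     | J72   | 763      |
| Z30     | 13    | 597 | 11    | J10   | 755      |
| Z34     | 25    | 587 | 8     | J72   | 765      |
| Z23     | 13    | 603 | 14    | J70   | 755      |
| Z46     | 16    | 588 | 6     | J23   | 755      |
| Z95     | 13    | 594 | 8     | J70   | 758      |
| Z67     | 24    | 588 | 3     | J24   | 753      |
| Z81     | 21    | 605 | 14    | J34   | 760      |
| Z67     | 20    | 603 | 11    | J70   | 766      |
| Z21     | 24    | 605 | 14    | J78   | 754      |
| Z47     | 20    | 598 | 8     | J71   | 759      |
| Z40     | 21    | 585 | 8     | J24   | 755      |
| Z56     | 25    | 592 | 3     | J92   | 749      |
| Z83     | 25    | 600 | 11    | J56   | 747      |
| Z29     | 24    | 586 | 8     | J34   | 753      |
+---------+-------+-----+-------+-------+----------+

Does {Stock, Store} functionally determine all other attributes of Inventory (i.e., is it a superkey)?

Yes

All 15 rows have distinct {Stock, Store} values, so {Stock, Store} → (all attributes) holds and {Stock, Store} is a superkey.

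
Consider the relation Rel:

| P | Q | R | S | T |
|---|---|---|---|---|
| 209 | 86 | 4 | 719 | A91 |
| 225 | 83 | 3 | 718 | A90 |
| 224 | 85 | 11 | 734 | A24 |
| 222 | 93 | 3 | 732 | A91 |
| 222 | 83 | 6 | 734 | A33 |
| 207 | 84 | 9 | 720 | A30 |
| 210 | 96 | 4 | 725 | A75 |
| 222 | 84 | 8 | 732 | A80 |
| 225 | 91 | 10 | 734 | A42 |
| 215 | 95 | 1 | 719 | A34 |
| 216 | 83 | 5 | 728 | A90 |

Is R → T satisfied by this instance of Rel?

No

R=4: 2 rows → T takes values {A91, A75} — violation
R=3: 2 rows → T takes values {A90, A91} — violation
R=11: 1 row → T = A24 ✓
R=6: 1 row → T = A33 ✓
R=9: 1 row → T = A30 ✓
R=8: 1 row → T = A80 ✓
R=10: 1 row → T = A42 ✓
R=1: 1 row → T = A34 ✓
R=5: 1 row → T = A90 ✓
Two rows agree on R but differ on T, so R → T does not hold.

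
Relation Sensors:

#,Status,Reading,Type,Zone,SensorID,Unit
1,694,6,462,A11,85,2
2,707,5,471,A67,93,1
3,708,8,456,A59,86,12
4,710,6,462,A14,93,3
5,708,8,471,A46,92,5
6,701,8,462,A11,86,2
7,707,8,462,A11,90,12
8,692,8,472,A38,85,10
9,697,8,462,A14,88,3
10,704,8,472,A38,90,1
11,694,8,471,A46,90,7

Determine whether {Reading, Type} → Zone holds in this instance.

No

(Reading=6, Type=462): rows 1, 4 → Zone takes values {A11, A14} — violation
(Reading=5, Type=471): row 2 → Zone = A67 ✓
(Reading=8, Type=456): row 3 → Zone = A59 ✓
(Reading=8, Type=471): rows 5, 11 → Zone = A46, A46 ✓
(Reading=8, Type=462): rows 6, 7, 9 → Zone takes values {A11, A14} — violation
(Reading=8, Type=472): rows 8, 10 → Zone = A38, A38 ✓
Two rows agree on {Reading, Type} but differ on Zone, so {Reading, Type} → Zone does not hold.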